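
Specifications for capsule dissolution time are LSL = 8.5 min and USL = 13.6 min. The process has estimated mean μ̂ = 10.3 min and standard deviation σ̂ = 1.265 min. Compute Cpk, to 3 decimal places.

0.474

Cpu = (USL − μ̂) / (3σ̂) = (13.6 − 10.3) / (3 × 1.265) = 0.8696; Cpl = (μ̂ − LSL) / (3σ̂) = (10.3 − 8.5) / (3 × 1.265) = 0.4743; Cpk = min(Cpu, Cpl) = 0.4743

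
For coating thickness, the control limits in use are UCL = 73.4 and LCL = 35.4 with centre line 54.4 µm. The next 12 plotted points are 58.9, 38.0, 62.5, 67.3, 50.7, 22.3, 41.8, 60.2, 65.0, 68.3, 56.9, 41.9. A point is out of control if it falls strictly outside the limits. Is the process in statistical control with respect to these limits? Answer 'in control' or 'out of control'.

out of control

Compare each point to [35.4, 73.4]: sample 6 = 22.3 < LCL.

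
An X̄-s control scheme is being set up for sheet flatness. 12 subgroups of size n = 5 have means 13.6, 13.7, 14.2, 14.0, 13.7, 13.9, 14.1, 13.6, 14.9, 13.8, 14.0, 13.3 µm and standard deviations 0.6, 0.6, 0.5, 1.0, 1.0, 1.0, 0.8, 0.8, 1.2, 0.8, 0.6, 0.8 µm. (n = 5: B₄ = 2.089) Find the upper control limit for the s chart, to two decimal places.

1.69

s̄ = (0.6 + 0.6 + 0.5 + 1.0 + 1.0 + 1.0 + 0.8 + 0.8 + 1.2 + 0.8 + 0.6 + 0.8) / 12 = 0.8083
UCL_s = B₄·s̄ = 2.089 × 0.8083 = 1.6886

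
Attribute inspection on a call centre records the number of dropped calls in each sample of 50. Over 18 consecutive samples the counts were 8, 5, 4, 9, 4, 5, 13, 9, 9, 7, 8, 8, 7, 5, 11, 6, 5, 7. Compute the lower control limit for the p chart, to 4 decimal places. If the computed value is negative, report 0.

p̄ = Σdᵢ / (k·n) = 130 / (18 × 50) = 0.14444
LCL = p̄ − 3·√(p̄(1−p̄)/n) = 0.14444 − 3 × 0.04972 = -0.00470 → 0 (negative, so LCL = 0)

0.0000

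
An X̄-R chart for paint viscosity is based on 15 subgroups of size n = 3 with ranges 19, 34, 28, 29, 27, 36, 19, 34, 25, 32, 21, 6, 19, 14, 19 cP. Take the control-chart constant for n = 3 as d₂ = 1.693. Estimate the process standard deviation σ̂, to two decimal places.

14.25

R̄ = (19 + 34 + 28 + 29 + 27 + 36 + 19 + 34 + 25 + 32 + 21 + 6 + 19 + 14 + 19) / 15 = 24.1333
σ̂ = R̄ / d₂ = 24.1333 / 1.693 = 14.2548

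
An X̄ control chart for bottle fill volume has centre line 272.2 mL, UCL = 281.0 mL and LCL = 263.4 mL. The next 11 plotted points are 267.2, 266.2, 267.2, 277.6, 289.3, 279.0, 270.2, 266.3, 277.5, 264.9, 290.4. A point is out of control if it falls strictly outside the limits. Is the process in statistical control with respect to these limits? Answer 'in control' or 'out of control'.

out of control

Compare each point to [263.4, 281.0]: sample 5 = 289.3 > UCL; sample 11 = 290.4 > UCL.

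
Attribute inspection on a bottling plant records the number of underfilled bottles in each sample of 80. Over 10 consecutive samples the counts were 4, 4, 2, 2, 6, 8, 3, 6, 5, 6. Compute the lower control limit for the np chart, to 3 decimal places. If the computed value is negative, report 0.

0.000

p̄ = Σdᵢ / (k·n) = 46 / (10 × 80) = 0.05750
LCL = np̄ − 3·√(np̄(1−p̄)) = 4.6000 − 3 × 2.0822 = -1.6466 → 0 (negative, so LCL = 0)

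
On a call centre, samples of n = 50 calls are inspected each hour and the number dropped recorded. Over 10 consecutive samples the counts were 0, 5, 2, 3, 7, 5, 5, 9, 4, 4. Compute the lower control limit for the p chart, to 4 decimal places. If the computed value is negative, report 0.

0.0000

p̄ = Σdᵢ / (k·n) = 44 / (10 × 50) = 0.08800
LCL = p̄ − 3·√(p̄(1−p̄)/n) = 0.08800 − 3 × 0.04006 = -0.03219 → 0 (negative, so LCL = 0)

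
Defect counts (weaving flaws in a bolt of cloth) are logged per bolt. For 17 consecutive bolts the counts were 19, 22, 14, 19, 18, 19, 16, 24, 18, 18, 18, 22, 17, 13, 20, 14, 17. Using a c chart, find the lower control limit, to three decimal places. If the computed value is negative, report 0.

c̄ = (19 + 22 + 14 + 19 + 18 + 19 + 16 + 24 + 18 + 18 + 18 + 22 + 17 + 13 + 20 + 14 + 17) / 17 = 308 / 17 = 18.1176
LCL = c̄ − 3√c̄ = 18.1176 − 3 × 4.2565 = 5.3482

5.348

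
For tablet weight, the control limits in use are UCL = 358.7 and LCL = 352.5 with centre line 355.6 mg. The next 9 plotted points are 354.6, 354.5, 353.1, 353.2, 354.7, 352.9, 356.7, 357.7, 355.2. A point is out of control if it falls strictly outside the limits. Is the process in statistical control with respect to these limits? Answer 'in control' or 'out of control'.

in control

All 9 points lie within [352.5, 358.7].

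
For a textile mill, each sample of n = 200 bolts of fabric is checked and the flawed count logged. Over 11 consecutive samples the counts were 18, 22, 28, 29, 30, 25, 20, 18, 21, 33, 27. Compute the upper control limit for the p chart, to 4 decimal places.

0.1929

p̄ = Σdᵢ / (k·n) = 271 / (11 × 200) = 0.12318
UCL = p̄ + 3·√(p̄(1−p̄)/n) = 0.12318 + 3 × √(0.12318×0.87682/200) = 0.12318 + 3 × 0.02324 = 0.19290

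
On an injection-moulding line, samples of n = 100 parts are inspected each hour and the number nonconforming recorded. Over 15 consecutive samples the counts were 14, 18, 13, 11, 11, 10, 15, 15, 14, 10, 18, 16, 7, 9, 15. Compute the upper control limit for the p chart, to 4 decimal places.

p̄ = Σdᵢ / (k·n) = 196 / (15 × 100) = 0.13067
UCL = p̄ + 3·√(p̄(1−p̄)/n) = 0.13067 + 3 × √(0.13067×0.86933/100) = 0.13067 + 3 × 0.03370 = 0.23178

0.2318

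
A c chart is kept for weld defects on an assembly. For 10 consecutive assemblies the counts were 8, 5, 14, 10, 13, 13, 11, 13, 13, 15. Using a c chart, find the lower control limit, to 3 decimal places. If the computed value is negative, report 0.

1.327

c̄ = (8 + 5 + 14 + 10 + 13 + 13 + 11 + 13 + 13 + 15) / 10 = 115 / 10 = 11.5000
LCL = c̄ − 3√c̄ = 11.5000 − 3 × 3.3912 = 1.3265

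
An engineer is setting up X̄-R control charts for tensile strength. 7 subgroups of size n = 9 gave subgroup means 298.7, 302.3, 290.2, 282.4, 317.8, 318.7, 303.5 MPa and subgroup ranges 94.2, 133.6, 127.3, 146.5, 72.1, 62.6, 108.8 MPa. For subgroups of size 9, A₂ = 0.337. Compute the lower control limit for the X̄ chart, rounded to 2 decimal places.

266.07

X̄̄ = (298.7 + 302.3 + 290.2 + 282.4 + 317.8 + 318.7 + 303.5) / 7 = 2113.6000 / 7 = 301.9429
R̄ = (94.2 + 133.6 + 127.3 + 146.5 + 72.1 + 62.6 + 108.8) / 7 = 745.1000 / 7 = 106.4429
LCL = X̄̄ − A₂·R̄ = 301.9429 − 0.337 × 106.4429 = 266.0716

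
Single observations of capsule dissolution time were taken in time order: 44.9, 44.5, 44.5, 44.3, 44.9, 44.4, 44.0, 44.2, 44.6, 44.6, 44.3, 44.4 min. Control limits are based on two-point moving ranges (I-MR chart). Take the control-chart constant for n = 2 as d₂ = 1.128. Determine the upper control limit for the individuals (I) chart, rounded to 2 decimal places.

45.22

X̄ = (44.9 + 44.5 + 44.5 + 44.3 + 44.9 + 44.4 + 44.0 + 44.2 + 44.6 + 44.6 + 44.3 + 44.4) / 12 = 44.4667
Moving ranges: 0.4, 0.0, 0.2, 0.6, 0.5, 0.4, 0.2, 0.4, 0.0, 0.3, 0.1; M̄R̄ = 3.1000 / 11 = 0.2818
UCL = X̄ + 3·M̄R̄/d₂ = 44.4667 + 3 × 0.2818 / 1.128 = 45.2162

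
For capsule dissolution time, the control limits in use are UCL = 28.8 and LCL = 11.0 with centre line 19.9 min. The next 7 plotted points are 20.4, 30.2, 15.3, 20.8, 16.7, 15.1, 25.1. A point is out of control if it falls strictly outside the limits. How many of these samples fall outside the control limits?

1

Compare each point to [11.0, 28.8]: sample 2 = 30.2 > UCL.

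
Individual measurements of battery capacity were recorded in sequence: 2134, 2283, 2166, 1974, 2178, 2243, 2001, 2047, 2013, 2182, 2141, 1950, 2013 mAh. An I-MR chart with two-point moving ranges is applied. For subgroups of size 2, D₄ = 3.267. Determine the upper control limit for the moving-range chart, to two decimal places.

Moving ranges: 149, 117, 192, 204, 65, 242, 46, 34, 169, 41, 191, 63; M̄R̄ = 1513.0000 / 12 = 126.0833
UCL_MR = D₄·M̄R̄ = 3.267 × 126.0833 = 411.9142

411.91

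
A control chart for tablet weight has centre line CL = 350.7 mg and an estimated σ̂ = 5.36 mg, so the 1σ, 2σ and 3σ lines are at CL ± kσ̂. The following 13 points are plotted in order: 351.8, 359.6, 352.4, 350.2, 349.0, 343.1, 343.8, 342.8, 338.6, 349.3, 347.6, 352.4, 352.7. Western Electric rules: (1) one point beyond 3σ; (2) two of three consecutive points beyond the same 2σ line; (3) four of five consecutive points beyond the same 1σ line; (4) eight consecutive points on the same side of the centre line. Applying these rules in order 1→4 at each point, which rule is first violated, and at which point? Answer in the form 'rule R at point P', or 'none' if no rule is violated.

rule 3 at point 9

Zone of each point (C = within 1σ̂, B = 1σ̂–2σ̂, A = 2σ̂–3σ̂, * = beyond 3σ̂; sign = side of CL): 1:+C, 2:+B, 3:+C, 4:-C, 5:-C, 6:-B, 7:-B, 8:-B, 9:-A, 10:-C, 11:-C, 12:+C, 13:+C
Rule 3 (four of five consecutive points beyond the same 1σ limit) is satisfied at point 9.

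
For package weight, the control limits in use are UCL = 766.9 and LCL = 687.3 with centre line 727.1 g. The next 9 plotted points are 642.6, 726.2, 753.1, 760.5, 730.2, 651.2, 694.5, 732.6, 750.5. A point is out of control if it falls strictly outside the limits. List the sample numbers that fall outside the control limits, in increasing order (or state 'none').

1, 6

Compare each point to [687.3, 766.9]: sample 1 = 642.6 < LCL; sample 6 = 651.2 < LCL.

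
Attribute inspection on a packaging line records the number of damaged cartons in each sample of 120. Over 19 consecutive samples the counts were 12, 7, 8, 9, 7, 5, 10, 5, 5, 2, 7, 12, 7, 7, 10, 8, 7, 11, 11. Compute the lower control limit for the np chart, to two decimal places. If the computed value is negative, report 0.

p̄ = Σdᵢ / (k·n) = 150 / (19 × 120) = 0.06579
LCL = np̄ − 3·√(np̄(1−p̄)) = 7.8947 − 3 × 2.7158 = -0.2525 → 0 (negative, so LCL = 0)

0.00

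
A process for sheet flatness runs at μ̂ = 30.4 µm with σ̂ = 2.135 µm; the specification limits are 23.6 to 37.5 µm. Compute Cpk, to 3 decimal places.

Cpu = (USL − μ̂) / (3σ̂) = (37.5 − 30.4) / (3 × 2.135) = 1.1085; Cpl = (μ̂ − LSL) / (3σ̂) = (30.4 − 23.6) / (3 × 2.135) = 1.0617; Cpk = min(Cpu, Cpl) = 1.0617

1.062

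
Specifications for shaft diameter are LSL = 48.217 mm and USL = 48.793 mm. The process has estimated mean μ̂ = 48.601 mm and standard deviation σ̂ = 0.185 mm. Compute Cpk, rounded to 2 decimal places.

Cpu = (USL − μ̂) / (3σ̂) = (48.793 − 48.601) / (3 × 0.185) = 0.3459; Cpl = (μ̂ − LSL) / (3σ̂) = (48.601 − 48.217) / (3 × 0.185) = 0.6919; Cpk = min(Cpu, Cpl) = 0.3459

0.35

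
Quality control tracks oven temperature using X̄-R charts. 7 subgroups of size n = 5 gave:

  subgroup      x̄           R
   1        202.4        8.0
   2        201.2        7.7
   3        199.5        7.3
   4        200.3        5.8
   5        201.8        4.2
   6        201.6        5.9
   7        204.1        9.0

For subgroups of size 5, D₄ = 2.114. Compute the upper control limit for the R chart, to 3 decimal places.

14.466

R̄ = (8.0 + 7.7 + 7.3 + 5.8 + 4.2 + 5.9 + 9.0) / 7 = 47.9000 / 7 = 6.8429
UCL_R = D₄·R̄ = 2.114 × 6.8429 = 14.4658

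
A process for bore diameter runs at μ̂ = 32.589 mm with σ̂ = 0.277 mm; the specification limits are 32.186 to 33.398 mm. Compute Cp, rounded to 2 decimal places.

Cp = (USL − LSL) / (6σ̂) = (33.398 − 32.186) / (6 × 0.277) = 1.2120 / 1.6620 = 0.7292

0.73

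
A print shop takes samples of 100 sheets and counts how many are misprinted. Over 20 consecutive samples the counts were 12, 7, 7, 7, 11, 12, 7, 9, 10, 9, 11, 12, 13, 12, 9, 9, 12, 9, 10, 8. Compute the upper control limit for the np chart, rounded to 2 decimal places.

18.72

p̄ = Σdᵢ / (k·n) = 196 / (20 × 100) = 0.09800
UCL = np̄ + 3·√(np̄(1−p̄)) = 9.8000 + 3 × √(9.8000×0.90200) = 9.8000 + 3 × 2.9731 = 18.7194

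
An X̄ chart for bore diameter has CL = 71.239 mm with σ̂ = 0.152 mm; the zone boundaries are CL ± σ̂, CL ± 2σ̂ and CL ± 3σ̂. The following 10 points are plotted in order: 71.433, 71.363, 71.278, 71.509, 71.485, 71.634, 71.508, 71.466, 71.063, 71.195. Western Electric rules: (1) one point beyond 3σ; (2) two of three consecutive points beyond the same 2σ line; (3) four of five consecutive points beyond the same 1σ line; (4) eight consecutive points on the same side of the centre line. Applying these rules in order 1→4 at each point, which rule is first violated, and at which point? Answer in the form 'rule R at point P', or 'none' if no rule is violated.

Zone of each point (C = within 1σ̂, B = 1σ̂–2σ̂, A = 2σ̂–3σ̂, * = beyond 3σ̂; sign = side of CL): 1:+B, 2:+C, 3:+C, 4:+B, 5:+B, 6:+A, 7:+B, 8:+B, 9:-B, 10:-C
Rule 3 (four of five consecutive points beyond the same 1σ limit) is satisfied at point 7.

rule 3 at point 7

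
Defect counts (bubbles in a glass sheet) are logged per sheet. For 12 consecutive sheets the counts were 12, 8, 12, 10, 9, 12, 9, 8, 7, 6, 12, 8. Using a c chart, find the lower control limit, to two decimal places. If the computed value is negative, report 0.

c̄ = (12 + 8 + 12 + 10 + 9 + 12 + 9 + 8 + 7 + 6 + 12 + 8) / 12 = 113 / 12 = 9.4167
LCL = c̄ − 3√c̄ = 9.4167 − 3 × 3.0687 = 0.2107

0.21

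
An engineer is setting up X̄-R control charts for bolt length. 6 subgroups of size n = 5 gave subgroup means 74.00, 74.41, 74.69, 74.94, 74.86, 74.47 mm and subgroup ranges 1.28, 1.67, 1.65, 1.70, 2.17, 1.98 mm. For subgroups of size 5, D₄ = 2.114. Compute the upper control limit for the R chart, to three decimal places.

R̄ = (1.28 + 1.67 + 1.65 + 1.70 + 2.17 + 1.98) / 6 = 10.4500 / 6 = 1.7417
UCL_R = D₄·R̄ = 2.114 × 1.7417 = 3.6819

3.682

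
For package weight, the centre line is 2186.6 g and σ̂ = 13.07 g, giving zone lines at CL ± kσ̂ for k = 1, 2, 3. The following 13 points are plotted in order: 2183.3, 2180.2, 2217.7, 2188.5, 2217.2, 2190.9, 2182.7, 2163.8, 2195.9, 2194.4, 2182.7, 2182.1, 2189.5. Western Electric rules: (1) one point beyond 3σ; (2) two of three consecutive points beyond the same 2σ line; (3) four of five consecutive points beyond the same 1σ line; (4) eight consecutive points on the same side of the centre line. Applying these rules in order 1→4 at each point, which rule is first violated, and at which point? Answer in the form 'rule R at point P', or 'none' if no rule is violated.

rule 2 at point 5

Zone of each point (C = within 1σ̂, B = 1σ̂–2σ̂, A = 2σ̂–3σ̂, * = beyond 3σ̂; sign = side of CL): 1:-C, 2:-C, 3:+A, 4:+C, 5:+A, 6:+C, 7:-C, 8:-B, 9:+C, 10:+C, 11:-C, 12:-C, 13:+C
Rule 2 (two of three consecutive points beyond the same 2σ limit) is satisfied at point 5.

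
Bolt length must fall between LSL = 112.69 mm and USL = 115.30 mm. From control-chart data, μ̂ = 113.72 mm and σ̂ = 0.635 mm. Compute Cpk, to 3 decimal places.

Cpu = (USL − μ̂) / (3σ̂) = (115.30 − 113.72) / (3 × 0.635) = 0.8294; Cpl = (μ̂ − LSL) / (3σ̂) = (113.72 − 112.69) / (3 × 0.635) = 0.5407; Cpk = min(Cpu, Cpl) = 0.5407

0.541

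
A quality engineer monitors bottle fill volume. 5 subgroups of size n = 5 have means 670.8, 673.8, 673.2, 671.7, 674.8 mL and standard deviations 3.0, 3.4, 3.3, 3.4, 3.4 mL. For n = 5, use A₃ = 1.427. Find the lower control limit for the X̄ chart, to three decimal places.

668.151

X̄̄ = (670.8 + 673.8 + 673.2 + 671.7 + 674.8) / 5 = 672.8600
s̄ = (3.0 + 3.4 + 3.3 + 3.4 + 3.4) / 5 = 3.3000
LCL = X̄̄ − A₃·s̄ = 672.8600 − 1.427 × 3.3000 = 668.1509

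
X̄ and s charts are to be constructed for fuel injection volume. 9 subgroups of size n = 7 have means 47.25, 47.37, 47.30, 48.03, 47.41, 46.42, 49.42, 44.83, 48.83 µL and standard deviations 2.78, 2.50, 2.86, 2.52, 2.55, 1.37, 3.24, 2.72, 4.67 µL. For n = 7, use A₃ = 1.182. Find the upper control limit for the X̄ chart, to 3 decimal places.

X̄̄ = (47.25 + 47.37 + 47.30 + 48.03 + 47.41 + 46.42 + 49.42 + 44.83 + 48.83) / 9 = 47.4289
s̄ = (2.78 + 2.50 + 2.86 + 2.52 + 2.55 + 1.37 + 3.24 + 2.72 + 4.67) / 9 = 2.8011
UCL = X̄̄ + A₃·s̄ = 47.4289 + 1.182 × 2.8011 = 50.7398

50.740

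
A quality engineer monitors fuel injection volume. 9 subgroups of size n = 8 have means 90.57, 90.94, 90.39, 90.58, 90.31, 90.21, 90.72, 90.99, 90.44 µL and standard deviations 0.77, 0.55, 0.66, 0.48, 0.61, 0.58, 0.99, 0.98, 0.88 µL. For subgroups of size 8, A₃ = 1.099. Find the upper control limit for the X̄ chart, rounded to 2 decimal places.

91.37

X̄̄ = (90.57 + 90.94 + 90.39 + 90.58 + 90.31 + 90.21 + 90.72 + 90.99 + 90.44) / 9 = 90.5722
s̄ = (0.77 + 0.55 + 0.66 + 0.48 + 0.61 + 0.58 + 0.99 + 0.98 + 0.88) / 9 = 0.7222
UCL = X̄̄ + A₃·s̄ = 90.5722 + 1.099 × 0.7222 = 91.3659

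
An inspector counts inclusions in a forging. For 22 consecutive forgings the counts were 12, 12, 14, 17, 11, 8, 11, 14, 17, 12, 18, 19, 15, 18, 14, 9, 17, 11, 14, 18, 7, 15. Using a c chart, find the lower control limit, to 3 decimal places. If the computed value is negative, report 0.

2.639

c̄ = (12 + 12 + 14 + 17 + 11 + 8 + 11 + 14 + 17 + 12 + 18 + 19 + 15 + 18 + 14 + 9 + 17 + 11 + 14 + 18 + 7 + 15) / 22 = 303 / 22 = 13.7727
LCL = c̄ − 3√c̄ = 13.7727 − 3 × 3.7112 = 2.6392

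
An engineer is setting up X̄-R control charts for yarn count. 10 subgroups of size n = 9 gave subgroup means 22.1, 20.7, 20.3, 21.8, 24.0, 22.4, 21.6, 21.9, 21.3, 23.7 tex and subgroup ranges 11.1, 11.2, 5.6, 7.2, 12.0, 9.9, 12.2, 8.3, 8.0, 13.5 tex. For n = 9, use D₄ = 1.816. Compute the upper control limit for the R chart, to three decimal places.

R̄ = (11.1 + 11.2 + 5.6 + 7.2 + 12.0 + 9.9 + 12.2 + 8.3 + 8.0 + 13.5) / 10 = 99.0000 / 10 = 9.9000
UCL_R = D₄·R̄ = 1.816 × 9.9000 = 17.9784

17.978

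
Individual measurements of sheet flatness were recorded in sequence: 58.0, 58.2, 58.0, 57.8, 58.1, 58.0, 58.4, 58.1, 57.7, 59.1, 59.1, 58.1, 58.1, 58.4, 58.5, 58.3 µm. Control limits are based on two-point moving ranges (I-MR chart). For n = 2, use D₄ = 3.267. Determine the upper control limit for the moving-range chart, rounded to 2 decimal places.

1.11

Moving ranges: 0.2, 0.2, 0.2, 0.3, 0.1, 0.4, 0.3, 0.4, 1.4, 0.0, 1.0, 0.0, 0.3, 0.1, 0.2; M̄R̄ = 5.1000 / 15 = 0.3400
UCL_MR = D₄·M̄R̄ = 3.267 × 0.3400 = 1.1108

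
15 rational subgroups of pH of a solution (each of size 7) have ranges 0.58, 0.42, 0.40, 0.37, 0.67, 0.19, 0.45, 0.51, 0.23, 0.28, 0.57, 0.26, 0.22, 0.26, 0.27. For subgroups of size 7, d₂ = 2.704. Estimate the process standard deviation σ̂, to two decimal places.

0.14

R̄ = (0.58 + 0.42 + 0.40 + 0.37 + 0.67 + 0.19 + 0.45 + 0.51 + 0.23 + 0.28 + 0.57 + 0.26 + 0.22 + 0.26 + 0.27) / 15 = 0.3787
σ̂ = R̄ / d₂ = 0.3787 / 2.704 = 0.1400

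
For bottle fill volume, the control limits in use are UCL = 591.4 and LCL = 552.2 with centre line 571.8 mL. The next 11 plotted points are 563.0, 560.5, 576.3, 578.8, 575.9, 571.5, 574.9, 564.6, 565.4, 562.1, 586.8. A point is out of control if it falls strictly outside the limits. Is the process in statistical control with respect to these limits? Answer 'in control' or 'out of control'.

in control

All 11 points lie within [552.2, 591.4].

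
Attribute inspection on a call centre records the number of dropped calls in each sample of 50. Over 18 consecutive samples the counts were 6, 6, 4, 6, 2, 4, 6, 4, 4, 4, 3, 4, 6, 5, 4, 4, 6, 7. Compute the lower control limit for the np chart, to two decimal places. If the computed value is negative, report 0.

p̄ = Σdᵢ / (k·n) = 85 / (18 × 50) = 0.09444
LCL = np̄ − 3·√(np̄(1−p̄)) = 4.7222 − 3 × 2.0679 = -1.4815 → 0 (negative, so LCL = 0)

0.00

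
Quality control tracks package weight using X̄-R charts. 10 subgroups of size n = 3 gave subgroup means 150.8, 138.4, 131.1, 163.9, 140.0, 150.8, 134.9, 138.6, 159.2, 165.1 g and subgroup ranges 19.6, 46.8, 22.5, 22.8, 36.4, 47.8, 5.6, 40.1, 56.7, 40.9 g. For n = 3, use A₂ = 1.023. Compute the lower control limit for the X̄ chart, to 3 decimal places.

X̄̄ = (150.8 + 138.4 + 131.1 + 163.9 + 140.0 + 150.8 + 134.9 + 138.6 + 159.2 + 165.1) / 10 = 1472.8000 / 10 = 147.2800
R̄ = (19.6 + 46.8 + 22.5 + 22.8 + 36.4 + 47.8 + 5.6 + 40.1 + 56.7 + 40.9) / 10 = 339.2000 / 10 = 33.9200
LCL = X̄̄ − A₂·R̄ = 147.2800 − 1.023 × 33.9200 = 112.5798

112.580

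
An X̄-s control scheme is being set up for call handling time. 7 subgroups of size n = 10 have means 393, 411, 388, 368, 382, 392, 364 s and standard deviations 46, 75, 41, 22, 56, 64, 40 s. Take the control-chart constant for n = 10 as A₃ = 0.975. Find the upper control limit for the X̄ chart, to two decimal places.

433.34

X̄̄ = (393 + 411 + 388 + 368 + 382 + 392 + 364) / 7 = 385.4286
s̄ = (46 + 75 + 41 + 22 + 56 + 64 + 40) / 7 = 49.1429
UCL = X̄̄ + A₃·s̄ = 385.4286 + 0.975 × 49.1429 = 433.3429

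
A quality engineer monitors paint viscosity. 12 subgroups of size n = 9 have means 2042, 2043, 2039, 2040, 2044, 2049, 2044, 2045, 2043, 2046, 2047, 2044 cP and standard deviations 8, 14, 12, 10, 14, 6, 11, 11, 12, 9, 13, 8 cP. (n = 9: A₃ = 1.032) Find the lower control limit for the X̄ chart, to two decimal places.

X̄̄ = (2042 + 2043 + 2039 + 2040 + 2044 + 2049 + 2044 + 2045 + 2043 + 2046 + 2047 + 2044) / 12 = 2043.8333
s̄ = (8 + 14 + 12 + 10 + 14 + 6 + 11 + 11 + 12 + 9 + 13 + 8) / 12 = 10.6667
LCL = X̄̄ − A₃·s̄ = 2043.8333 − 1.032 × 10.6667 = 2032.8253

2032.83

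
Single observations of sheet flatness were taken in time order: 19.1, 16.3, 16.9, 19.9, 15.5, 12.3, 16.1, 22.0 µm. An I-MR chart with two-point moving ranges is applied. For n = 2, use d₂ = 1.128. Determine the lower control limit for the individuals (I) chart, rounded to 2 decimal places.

8.26

X̄ = (19.1 + 16.3 + 16.9 + 19.9 + 15.5 + 12.3 + 16.1 + 22.0) / 8 = 17.2625
Moving ranges: 2.8, 0.6, 3.0, 4.4, 3.2, 3.8, 5.9; M̄R̄ = 23.7000 / 7 = 3.3857
LCL = X̄ − 3·M̄R̄/d₂ = 17.2625 − 3 × 3.3857 / 1.128 = 8.2579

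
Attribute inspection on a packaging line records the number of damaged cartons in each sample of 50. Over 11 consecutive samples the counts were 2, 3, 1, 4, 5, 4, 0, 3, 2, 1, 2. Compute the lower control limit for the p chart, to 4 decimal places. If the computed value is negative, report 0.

0.0000

p̄ = Σdᵢ / (k·n) = 27 / (11 × 50) = 0.04909
LCL = p̄ − 3·√(p̄(1−p̄)/n) = 0.04909 − 3 × 0.03056 = -0.04257 → 0 (negative, so LCL = 0)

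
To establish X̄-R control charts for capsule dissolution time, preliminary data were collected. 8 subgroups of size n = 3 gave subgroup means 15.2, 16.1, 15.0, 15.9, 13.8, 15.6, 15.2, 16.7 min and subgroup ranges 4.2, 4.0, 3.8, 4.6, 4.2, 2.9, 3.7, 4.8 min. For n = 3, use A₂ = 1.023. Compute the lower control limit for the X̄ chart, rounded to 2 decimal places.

11.32

X̄̄ = (15.2 + 16.1 + 15.0 + 15.9 + 13.8 + 15.6 + 15.2 + 16.7) / 8 = 123.5000 / 8 = 15.4375
R̄ = (4.2 + 4.0 + 3.8 + 4.6 + 4.2 + 2.9 + 3.7 + 4.8) / 8 = 32.2000 / 8 = 4.0250
LCL = X̄̄ − A₂·R̄ = 15.4375 − 1.023 × 4.0250 = 11.3199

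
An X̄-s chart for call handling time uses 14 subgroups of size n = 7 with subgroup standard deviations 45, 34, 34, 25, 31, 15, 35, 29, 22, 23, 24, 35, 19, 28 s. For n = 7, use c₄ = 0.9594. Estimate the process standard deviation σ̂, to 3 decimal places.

29.706

s̄ = (45 + 34 + 34 + 25 + 31 + 15 + 35 + 29 + 22 + 23 + 24 + 35 + 19 + 28) / 14 = 28.5000
σ̂ = s̄ / c₄ = 28.5000 / 0.9594 = 29.7061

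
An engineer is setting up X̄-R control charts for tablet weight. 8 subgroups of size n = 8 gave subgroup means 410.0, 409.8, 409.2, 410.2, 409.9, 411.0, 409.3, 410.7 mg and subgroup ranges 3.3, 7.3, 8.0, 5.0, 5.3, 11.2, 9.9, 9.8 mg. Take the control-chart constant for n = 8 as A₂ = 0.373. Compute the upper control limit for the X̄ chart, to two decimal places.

X̄̄ = (410.0 + 409.8 + 409.2 + 410.2 + 409.9 + 411.0 + 409.3 + 410.7) / 8 = 3280.1000 / 8 = 410.0125
R̄ = (3.3 + 7.3 + 8.0 + 5.0 + 5.3 + 11.2 + 9.9 + 9.8) / 8 = 59.8000 / 8 = 7.4750
UCL = X̄̄ + A₂·R̄ = 410.0125 + 0.373 × 7.4750 = 412.8007

412.80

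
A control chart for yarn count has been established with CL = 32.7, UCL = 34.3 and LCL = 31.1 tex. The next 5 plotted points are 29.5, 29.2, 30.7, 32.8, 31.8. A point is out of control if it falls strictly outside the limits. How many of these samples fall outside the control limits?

Compare each point to [31.1, 34.3]: sample 1 = 29.5 < LCL; sample 2 = 29.2 < LCL; sample 3 = 30.7 < LCL.

3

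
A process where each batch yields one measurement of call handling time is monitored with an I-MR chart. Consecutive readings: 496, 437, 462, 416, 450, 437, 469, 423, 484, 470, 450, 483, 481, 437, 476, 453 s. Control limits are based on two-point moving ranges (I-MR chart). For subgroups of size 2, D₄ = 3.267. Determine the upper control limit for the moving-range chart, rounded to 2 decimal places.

106.94

Moving ranges: 59, 25, 46, 34, 13, 32, 46, 61, 14, 20, 33, 2, 44, 39, 23; M̄R̄ = 491.0000 / 15 = 32.7333
UCL_MR = D₄·M̄R̄ = 3.267 × 32.7333 = 106.9398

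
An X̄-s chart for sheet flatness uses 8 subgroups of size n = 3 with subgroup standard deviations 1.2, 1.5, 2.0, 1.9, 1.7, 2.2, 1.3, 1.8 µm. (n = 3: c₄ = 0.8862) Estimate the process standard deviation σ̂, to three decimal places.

1.918

s̄ = (1.2 + 1.5 + 2.0 + 1.9 + 1.7 + 2.2 + 1.3 + 1.8) / 8 = 1.7000
σ̂ = s̄ / c₄ = 1.7000 / 0.8862 = 1.9183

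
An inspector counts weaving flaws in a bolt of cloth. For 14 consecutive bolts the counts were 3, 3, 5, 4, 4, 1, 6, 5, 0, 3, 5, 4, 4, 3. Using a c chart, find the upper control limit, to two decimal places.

c̄ = (3 + 3 + 5 + 4 + 4 + 1 + 6 + 5 + 0 + 3 + 5 + 4 + 4 + 3) / 14 = 50 / 14 = 3.5714
UCL = c̄ + 3√c̄ = 3.5714 + 3 × √3.5714 = 3.5714 + 3 × 1.8898 = 9.2409

9.24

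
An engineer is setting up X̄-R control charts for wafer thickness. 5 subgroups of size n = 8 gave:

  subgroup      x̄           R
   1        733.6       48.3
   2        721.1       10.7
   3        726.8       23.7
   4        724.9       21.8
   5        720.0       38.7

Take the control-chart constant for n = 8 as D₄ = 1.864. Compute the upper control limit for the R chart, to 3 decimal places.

53.385

R̄ = (48.3 + 10.7 + 23.7 + 21.8 + 38.7) / 5 = 143.2000 / 5 = 28.6400
UCL_R = D₄·R̄ = 1.864 × 28.6400 = 53.3850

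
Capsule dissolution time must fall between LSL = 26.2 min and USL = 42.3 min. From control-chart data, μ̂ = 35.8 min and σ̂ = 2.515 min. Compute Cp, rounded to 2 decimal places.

1.07

Cp = (USL − LSL) / (6σ̂) = (42.3 − 26.2) / (6 × 2.515) = 16.1000 / 15.0900 = 1.0669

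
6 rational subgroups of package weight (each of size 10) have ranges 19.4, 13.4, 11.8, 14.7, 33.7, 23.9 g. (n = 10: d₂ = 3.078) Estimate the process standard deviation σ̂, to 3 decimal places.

R̄ = (19.4 + 13.4 + 11.8 + 14.7 + 33.7 + 23.9) / 6 = 19.4833
σ̂ = R̄ / d₂ = 19.4833 / 3.078 = 6.3299

6.330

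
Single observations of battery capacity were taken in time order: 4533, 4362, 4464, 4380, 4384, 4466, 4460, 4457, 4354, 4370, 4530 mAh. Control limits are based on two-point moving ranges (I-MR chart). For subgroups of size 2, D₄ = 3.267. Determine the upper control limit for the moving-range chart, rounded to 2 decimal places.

238.82

Moving ranges: 171, 102, 84, 4, 82, 6, 3, 103, 16, 160; M̄R̄ = 731.0000 / 10 = 73.1000
UCL_MR = D₄·M̄R̄ = 3.267 × 73.1000 = 238.8177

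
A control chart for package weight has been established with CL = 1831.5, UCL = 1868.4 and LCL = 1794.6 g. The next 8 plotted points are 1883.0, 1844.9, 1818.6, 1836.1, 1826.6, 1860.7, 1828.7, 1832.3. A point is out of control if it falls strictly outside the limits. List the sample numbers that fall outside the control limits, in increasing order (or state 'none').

Compare each point to [1794.6, 1868.4]: sample 1 = 1883.0 > UCL.

1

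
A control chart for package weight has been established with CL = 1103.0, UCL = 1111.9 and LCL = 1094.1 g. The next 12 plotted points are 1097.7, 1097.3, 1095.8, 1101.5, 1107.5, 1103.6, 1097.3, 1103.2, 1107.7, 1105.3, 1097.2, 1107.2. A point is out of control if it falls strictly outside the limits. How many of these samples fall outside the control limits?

0

All 12 points lie within [1094.1, 1111.9].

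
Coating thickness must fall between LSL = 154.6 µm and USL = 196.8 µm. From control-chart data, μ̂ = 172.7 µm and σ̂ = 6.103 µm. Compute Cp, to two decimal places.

1.15

Cp = (USL − LSL) / (6σ̂) = (196.8 − 154.6) / (6 × 6.103) = 42.2000 / 36.6180 = 1.1524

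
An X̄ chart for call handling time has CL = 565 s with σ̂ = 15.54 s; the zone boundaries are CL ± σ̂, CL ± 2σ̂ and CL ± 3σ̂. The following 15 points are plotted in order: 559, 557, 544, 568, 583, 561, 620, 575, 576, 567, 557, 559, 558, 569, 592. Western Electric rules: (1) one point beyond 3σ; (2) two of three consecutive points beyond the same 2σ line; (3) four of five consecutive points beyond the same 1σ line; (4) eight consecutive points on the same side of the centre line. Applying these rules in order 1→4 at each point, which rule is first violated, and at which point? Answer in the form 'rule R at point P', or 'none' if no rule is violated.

Zone of each point (C = within 1σ̂, B = 1σ̂–2σ̂, A = 2σ̂–3σ̂, * = beyond 3σ̂; sign = side of CL): 1:-C, 2:-C, 3:-B, 4:+C, 5:+B, 6:-C, 7:+*, 8:+C, 9:+C, 10:+C, 11:-C, 12:-C, 13:-C, 14:+C, 15:+B
Rule 1 (one point beyond the 3σ limits) is satisfied at point 7.

rule 1 at point 7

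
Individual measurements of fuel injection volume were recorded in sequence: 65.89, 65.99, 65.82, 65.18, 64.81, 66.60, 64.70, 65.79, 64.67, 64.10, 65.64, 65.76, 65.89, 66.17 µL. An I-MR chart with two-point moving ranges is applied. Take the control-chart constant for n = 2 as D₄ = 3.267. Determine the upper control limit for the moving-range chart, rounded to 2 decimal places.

Moving ranges: 0.10, 0.17, 0.64, 0.37, 1.79, 1.90, 1.09, 1.12, 0.57, 1.54, 0.12, 0.13, 0.28; M̄R̄ = 9.8200 / 13 = 0.7554
UCL_MR = D₄·M̄R̄ = 3.267 × 0.7554 = 2.4678

2.47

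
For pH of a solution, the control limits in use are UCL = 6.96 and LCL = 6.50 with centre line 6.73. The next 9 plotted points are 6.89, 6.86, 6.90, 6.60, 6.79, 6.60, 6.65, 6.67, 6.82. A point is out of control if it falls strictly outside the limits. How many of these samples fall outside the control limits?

0

All 9 points lie within [6.50, 6.96].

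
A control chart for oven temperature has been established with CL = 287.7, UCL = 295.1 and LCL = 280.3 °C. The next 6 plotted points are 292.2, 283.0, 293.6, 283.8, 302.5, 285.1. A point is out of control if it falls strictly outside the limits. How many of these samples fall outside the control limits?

1

Compare each point to [280.3, 295.1]: sample 5 = 302.5 > UCL.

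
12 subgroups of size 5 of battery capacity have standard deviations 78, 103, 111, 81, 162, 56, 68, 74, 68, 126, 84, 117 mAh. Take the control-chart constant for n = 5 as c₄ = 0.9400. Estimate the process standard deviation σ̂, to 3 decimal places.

100.000

s̄ = (78 + 103 + 111 + 81 + 162 + 56 + 68 + 74 + 68 + 126 + 84 + 117) / 12 = 94.0000
σ̂ = s̄ / c₄ = 94.0000 / 0.9400 = 100.0000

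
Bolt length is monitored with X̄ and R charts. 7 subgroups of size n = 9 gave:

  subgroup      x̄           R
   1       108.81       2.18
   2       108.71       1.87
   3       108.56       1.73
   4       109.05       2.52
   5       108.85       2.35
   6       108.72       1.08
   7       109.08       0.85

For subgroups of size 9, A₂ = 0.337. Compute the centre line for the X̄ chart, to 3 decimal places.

X̄̄ = (108.81 + 108.71 + 108.56 + 109.05 + 108.85 + 108.72 + 109.08) / 7 = 761.7800 / 7 = 108.8257
CL = X̄̄ = 108.8257

108.826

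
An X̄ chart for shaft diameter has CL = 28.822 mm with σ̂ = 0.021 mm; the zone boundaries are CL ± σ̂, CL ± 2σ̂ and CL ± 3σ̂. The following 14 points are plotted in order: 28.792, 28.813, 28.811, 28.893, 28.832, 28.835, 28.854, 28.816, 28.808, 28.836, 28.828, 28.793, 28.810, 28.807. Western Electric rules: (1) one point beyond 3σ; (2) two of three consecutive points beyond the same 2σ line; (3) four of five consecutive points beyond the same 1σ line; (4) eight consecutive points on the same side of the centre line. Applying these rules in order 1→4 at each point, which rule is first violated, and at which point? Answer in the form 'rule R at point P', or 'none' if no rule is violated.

Zone of each point (C = within 1σ̂, B = 1σ̂–2σ̂, A = 2σ̂–3σ̂, * = beyond 3σ̂; sign = side of CL): 1:-B, 2:-C, 3:-C, 4:+*, 5:+C, 6:+C, 7:+B, 8:-C, 9:-C, 10:+C, 11:+C, 12:-B, 13:-C, 14:-C
Rule 1 (one point beyond the 3σ limits) is satisfied at point 4.

rule 1 at point 4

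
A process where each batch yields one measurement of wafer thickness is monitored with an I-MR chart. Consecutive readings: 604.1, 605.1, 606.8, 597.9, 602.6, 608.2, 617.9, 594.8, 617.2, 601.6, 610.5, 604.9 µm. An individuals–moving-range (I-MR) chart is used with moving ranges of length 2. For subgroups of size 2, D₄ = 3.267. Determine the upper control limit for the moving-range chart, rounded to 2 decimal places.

31.84

Moving ranges: 1.0, 1.7, 8.9, 4.7, 5.6, 9.7, 23.1, 22.4, 15.6, 8.9, 5.6; M̄R̄ = 107.2000 / 11 = 9.7455
UCL_MR = D₄·M̄R̄ = 3.267 × 9.7455 = 31.8384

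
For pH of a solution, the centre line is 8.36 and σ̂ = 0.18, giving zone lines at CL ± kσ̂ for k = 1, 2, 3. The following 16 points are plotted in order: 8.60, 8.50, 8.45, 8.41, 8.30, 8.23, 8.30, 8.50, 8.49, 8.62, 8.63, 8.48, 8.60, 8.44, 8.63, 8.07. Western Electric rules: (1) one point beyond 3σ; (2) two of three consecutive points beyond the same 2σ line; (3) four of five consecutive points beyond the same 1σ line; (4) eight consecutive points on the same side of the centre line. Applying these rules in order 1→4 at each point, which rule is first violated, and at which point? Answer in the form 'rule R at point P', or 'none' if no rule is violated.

rule 4 at point 15

Zone of each point (C = within 1σ̂, B = 1σ̂–2σ̂, A = 2σ̂–3σ̂, * = beyond 3σ̂; sign = side of CL): 1:+B, 2:+C, 3:+C, 4:+C, 5:-C, 6:-C, 7:-C, 8:+C, 9:+C, 10:+B, 11:+B, 12:+C, 13:+B, 14:+C, 15:+B, 16:-B
Rule 4 (eight consecutive points on the same side of the centre line) is satisfied at point 15.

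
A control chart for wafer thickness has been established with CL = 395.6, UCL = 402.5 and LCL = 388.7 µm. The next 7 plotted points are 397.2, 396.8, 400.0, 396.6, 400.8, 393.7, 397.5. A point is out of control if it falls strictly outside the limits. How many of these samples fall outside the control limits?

0

All 7 points lie within [388.7, 402.5].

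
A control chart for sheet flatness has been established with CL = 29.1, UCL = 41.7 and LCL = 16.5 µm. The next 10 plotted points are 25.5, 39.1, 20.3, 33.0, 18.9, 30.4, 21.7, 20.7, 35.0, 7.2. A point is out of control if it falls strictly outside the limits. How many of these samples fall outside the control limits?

Compare each point to [16.5, 41.7]: sample 10 = 7.2 < LCL.

1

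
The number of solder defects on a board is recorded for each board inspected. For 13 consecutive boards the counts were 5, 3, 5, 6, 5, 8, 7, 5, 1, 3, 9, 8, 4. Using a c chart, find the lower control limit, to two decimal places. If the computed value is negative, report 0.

0.00

c̄ = (5 + 3 + 5 + 6 + 5 + 8 + 7 + 5 + 1 + 3 + 9 + 8 + 4) / 13 = 69 / 13 = 5.3077
LCL = c̄ − 3√c̄ = 5.3077 − 3 × 2.3038 = -1.6038 → 0 (cannot be negative)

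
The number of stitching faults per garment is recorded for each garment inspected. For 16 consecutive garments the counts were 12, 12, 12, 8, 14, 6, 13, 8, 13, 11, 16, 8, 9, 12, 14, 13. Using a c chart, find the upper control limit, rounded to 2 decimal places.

c̄ = (12 + 12 + 12 + 8 + 14 + 6 + 13 + 8 + 13 + 11 + 16 + 8 + 9 + 12 + 14 + 13) / 16 = 181 / 16 = 11.3125
UCL = c̄ + 3√c̄ = 11.3125 + 3 × √11.3125 = 11.3125 + 3 × 3.3634 = 21.4027

21.40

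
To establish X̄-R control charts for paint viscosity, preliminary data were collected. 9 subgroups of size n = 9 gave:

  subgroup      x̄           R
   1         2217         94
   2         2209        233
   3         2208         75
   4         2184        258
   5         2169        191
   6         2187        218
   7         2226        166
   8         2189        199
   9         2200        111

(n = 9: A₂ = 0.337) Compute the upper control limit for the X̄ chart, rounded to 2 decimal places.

2256.63

X̄̄ = (2217 + 2209 + 2208 + 2184 + 2169 + 2187 + 2226 + 2189 + 2200) / 9 = 19789.0000 / 9 = 2198.7778
R̄ = (94 + 233 + 75 + 258 + 191 + 218 + 166 + 199 + 111) / 9 = 1545.0000 / 9 = 171.6667
UCL = X̄̄ + A₂·R̄ = 2198.7778 + 0.337 × 171.6667 = 2256.6294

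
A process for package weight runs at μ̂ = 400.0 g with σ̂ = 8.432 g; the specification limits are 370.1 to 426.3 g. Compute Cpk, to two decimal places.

1.04

Cpu = (USL − μ̂) / (3σ̂) = (426.3 − 400.0) / (3 × 8.432) = 1.0397; Cpl = (μ̂ − LSL) / (3σ̂) = (400.0 − 370.1) / (3 × 8.432) = 1.1820; Cpk = min(Cpu, Cpl) = 1.0397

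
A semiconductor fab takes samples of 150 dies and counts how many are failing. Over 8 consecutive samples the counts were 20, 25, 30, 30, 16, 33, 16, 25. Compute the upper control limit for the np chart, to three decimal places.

37.930

p̄ = Σdᵢ / (k·n) = 195 / (8 × 150) = 0.16250
UCL = np̄ + 3·√(np̄(1−p̄)) = 24.3750 + 3 × √(24.3750×0.83750) = 24.3750 + 3 × 4.5182 = 37.9296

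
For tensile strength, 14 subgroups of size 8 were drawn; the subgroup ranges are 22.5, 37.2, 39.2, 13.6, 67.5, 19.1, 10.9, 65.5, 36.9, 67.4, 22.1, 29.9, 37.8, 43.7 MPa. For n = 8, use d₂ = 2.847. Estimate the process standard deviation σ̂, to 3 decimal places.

R̄ = (22.5 + 37.2 + 39.2 + 13.6 + 67.5 + 19.1 + 10.9 + 65.5 + 36.9 + 67.4 + 22.1 + 29.9 + 37.8 + 43.7) / 14 = 36.6643
σ̂ = R̄ / d₂ = 36.6643 / 2.847 = 12.8782

12.878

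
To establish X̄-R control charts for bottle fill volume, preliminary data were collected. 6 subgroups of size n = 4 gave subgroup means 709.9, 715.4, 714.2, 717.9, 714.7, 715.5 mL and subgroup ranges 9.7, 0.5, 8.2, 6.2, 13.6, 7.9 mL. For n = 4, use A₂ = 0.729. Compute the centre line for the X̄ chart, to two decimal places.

X̄̄ = (709.9 + 715.4 + 714.2 + 717.9 + 714.7 + 715.5) / 6 = 4287.6000 / 6 = 714.6000
CL = X̄̄ = 714.6000

714.60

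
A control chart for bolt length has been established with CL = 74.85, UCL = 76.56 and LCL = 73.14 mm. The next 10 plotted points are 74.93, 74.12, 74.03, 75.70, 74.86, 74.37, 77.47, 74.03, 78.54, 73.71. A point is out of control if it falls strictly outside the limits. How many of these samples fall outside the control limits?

Compare each point to [73.14, 76.56]: sample 7 = 77.47 > UCL; sample 9 = 78.54 > UCL.

2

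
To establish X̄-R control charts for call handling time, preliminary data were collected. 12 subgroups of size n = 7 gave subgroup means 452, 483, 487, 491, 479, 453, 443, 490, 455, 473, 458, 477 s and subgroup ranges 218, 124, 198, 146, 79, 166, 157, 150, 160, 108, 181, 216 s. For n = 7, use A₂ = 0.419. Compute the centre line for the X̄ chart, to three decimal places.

X̄̄ = (452 + 483 + 487 + 491 + 479 + 453 + 443 + 490 + 455 + 473 + 458 + 477) / 12 = 5641.0000 / 12 = 470.0833
CL = X̄̄ = 470.0833

470.083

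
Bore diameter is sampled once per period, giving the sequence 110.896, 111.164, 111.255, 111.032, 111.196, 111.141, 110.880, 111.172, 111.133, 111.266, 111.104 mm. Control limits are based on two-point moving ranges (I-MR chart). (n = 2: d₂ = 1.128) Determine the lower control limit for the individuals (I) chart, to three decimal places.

110.664

X̄ = (110.896 + 111.164 + 111.255 + 111.032 + 111.196 + 111.141 + 110.880 + 111.172 + 111.133 + 111.266 + 111.104) / 11 = 111.1126
Moving ranges: 0.268, 0.091, 0.223, 0.164, 0.055, 0.261, 0.292, 0.039, 0.133, 0.162; M̄R̄ = 1.6880 / 10 = 0.1688
LCL = X̄ − 3·M̄R̄/d₂ = 111.1126 − 3 × 0.1688 / 1.128 = 110.6637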